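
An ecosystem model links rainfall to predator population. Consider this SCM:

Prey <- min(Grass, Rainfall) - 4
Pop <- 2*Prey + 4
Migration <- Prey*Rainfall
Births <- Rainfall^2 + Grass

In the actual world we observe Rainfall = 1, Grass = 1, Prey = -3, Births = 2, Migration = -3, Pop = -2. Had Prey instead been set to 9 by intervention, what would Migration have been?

9

do(Prey=9) replaces the equation Prey <- min(Grass, Rainfall) - 4 with the constant Prey = 9.
Migration = Prey*Rainfall  [with Prey=9, Rainfall=1]  = 9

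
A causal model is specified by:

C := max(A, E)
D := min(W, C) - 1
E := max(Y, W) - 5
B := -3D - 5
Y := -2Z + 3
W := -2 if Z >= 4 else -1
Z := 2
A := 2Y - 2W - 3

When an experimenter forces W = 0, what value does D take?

Under do(W=0), the mechanism W := -2 if Z >= 4 else -1 is discarded; W is fixed at 0.
Y = -2Z + 3  [with Z=2]  = -1
A = 2Y - 2W - 3  [with Y=-1, W=0]  = -5
E = max(Y, W) - 5  [with Y=-1, W=0]  = -5
C = max(A, E)  [with A=-5, E=-5]  = -5
D = min(W, C) - 1  [with W=0, C=-5]  = -6

-6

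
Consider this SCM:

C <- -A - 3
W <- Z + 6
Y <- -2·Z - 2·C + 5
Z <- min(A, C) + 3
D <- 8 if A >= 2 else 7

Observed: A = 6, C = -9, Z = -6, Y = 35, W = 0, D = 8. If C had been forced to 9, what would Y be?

-31

Under do(C=9), the mechanism C <- -A - 3 is discarded; C is fixed at 9.
Z = min(A, C) + 3  [with A=6, C=9]  = 9
Y = -2·Z - 2·C + 5  [with Z=9, C=9]  = -31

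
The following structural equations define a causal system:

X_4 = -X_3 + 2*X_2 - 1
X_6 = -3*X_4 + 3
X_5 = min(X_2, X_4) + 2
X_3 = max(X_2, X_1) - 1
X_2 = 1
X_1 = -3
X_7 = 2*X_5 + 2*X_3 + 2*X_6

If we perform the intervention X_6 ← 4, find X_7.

Intervening sets X_6 = 4 and removes its equation (X_6 = -3*X_4 + 3).
X_3 = max(X_2, X_1) - 1  [with X_2=1, X_1=-3]  = 0
X_4 = -X_3 + 2*X_2 - 1  [with X_3=0, X_2=1]  = 1
X_5 = min(X_2, X_4) + 2  [with X_2=1, X_4=1]  = 3
X_7 = 2*X_5 + 2*X_3 + 2*X_6  [with X_5=3, X_3=0, X_6=4]  = 14

14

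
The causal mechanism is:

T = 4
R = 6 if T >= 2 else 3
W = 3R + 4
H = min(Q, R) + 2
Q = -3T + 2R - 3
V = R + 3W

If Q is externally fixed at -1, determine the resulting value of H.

The intervention breaks the incoming arrows to Q: Q = -3T + 2R - 3 no longer applies, and Q = -1.
R = 6 if T >= 2 else 3  [with T=4]  = 6
H = min(Q, R) + 2  [with Q=-1, R=6]  = 1

1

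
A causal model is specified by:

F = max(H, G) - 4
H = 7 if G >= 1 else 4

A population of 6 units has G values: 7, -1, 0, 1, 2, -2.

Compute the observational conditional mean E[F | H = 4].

0

Conditioning on H=4 selects the 3 unit(s) with G ∈ {-1, 0, -2}. Their F values: 0, 0, 0. Mean = 0.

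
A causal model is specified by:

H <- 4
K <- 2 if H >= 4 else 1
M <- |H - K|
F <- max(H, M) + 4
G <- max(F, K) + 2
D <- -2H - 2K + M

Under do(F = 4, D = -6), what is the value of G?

Setting F = 4, D = -6 by intervention discards those variables' equations.
K = 2 if H >= 4 else 1  [with H=4]  = 2
G = max(F, K) + 2  [with F=4, K=2]  = 6

6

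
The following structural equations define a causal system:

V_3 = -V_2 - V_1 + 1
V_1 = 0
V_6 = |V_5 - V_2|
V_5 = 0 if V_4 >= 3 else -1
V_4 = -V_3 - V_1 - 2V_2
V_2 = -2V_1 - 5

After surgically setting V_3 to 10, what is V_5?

do(V_3=10) replaces the equation V_3 = -V_2 - V_1 + 1 with the constant V_3 = 10.
V_2 = -2V_1 - 5  [with V_1=0]  = -5
V_4 = -V_3 - V_1 - 2V_2  [with V_3=10, V_1=0, V_2=-5]  = 0
V_5 = 0 if V_4 >= 3 else -1  [with V_4=0]  = -1

-1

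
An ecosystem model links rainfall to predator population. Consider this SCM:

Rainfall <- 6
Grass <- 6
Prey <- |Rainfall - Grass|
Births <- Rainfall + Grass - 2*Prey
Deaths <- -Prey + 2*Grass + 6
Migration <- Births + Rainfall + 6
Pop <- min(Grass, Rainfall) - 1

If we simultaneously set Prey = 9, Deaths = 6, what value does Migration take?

Setting Prey = 9, Deaths = 6 by intervention discards those variables' equations.
Births = Rainfall + Grass - 2*Prey  [with Rainfall=6, Grass=6, Prey=9]  = -6
Migration = Births + Rainfall + 6  [with Births=-6, Rainfall=6]  = 6

6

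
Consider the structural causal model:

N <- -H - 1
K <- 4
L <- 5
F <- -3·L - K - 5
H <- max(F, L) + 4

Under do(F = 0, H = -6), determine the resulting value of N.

Setting F = 0, H = -6 by intervention discards those variables' equations.
N = -H - 1  [with H=-6]  = 5

5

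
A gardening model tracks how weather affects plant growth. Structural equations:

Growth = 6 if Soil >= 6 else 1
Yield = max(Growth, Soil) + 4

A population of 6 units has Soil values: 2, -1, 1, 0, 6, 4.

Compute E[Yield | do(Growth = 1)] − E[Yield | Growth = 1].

do(Growth=1) breaks Growth's dependence on Soil. With Growth=1 fixed, Yield across the units is 6, 5, 5, 5, 10, 8, mean 6.5.
E[Yield|Growth=1] averages over only the 5 units with Growth=1 (Soil = 2, -1, 1, 0, 4): Yield = 6, 5, 5, 5, 8, mean 5.8.
Difference = 6.5 − 5.8 = 0.7.

0.7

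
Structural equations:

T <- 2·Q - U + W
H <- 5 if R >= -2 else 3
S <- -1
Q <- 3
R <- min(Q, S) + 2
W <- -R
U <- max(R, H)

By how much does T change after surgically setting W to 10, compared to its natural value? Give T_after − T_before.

11

The intervention breaks the incoming arrows to W: W <- -R no longer applies, and W = 10.
R = min(Q, S) + 2  [with Q=3, S=-1]  = 1
H = 5 if R >= -2 else 3  [with R=1]  = 5
U = max(R, H)  [with R=1, H=5]  = 5
T = 2·Q - U + W  [with Q=3, U=5, W=10]  = 11
Without intervention: R = min(Q, S) + 2  [with Q=3, S=-1]  = 1; W = -R  [with R=1]  = -1; H = 5 if R >= -2 else 3  [with R=1]  = 5; U = max(R, H)  [with R=1, H=5]  = 5; T = 2·Q - U + W  [with Q=3, U=5, W=-1]  = 0.
Change = 11 − 0 = 11.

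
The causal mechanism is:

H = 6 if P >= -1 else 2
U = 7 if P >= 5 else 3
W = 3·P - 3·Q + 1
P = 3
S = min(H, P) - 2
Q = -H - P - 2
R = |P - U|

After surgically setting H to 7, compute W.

The intervention breaks the incoming arrows to H: H = 6 if P >= -1 else 2 no longer applies, and H = 7.
Q = -H - P - 2  [with H=7, P=3]  = -12
W = 3·P - 3·Q + 1  [with P=3, Q=-12]  = 46

46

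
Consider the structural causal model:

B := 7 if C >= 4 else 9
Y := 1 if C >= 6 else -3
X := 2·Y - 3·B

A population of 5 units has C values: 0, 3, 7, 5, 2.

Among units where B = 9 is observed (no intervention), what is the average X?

E[X|B=9] averages over only the 3 units with B=9 (C = 0, 3, 2): X = -33, -33, -33, mean -33.

-33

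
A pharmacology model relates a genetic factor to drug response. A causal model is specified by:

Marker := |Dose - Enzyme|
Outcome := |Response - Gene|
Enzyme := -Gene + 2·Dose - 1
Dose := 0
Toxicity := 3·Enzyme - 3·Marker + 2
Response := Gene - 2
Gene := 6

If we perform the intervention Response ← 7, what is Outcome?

Under do(Response=7), the mechanism Response := Gene - 2 is discarded; Response is fixed at 7.
Outcome = |Response - Gene|  [with Response=7, Gene=6]  = 1

1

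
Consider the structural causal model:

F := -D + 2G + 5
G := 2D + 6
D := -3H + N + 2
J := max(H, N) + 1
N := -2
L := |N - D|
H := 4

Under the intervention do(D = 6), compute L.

8

do(D=6) replaces the equation D := -3H + N + 2 with the constant D = 6.
L = |N - D|  [with N=-2, D=6]  = 8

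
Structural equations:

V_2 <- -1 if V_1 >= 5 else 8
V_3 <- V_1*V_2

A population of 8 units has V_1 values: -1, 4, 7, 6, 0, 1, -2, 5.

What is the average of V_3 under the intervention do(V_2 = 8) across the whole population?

do(V_2=8) breaks V_2's dependence on V_1. With V_2=8 fixed, V_3 across the units is -8, 32, 56, 48, 0, 8, -16, 40, mean 20.

20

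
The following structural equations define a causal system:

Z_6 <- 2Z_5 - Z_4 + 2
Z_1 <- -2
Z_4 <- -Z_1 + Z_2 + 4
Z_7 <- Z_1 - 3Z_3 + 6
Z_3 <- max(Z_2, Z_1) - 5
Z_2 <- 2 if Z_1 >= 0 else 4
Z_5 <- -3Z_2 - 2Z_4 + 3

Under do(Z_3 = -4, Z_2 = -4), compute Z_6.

Setting Z_3 = -4, Z_2 = -4 by intervention discards those variables' equations.
Z_4 = -Z_1 + Z_2 + 4  [with Z_1=-2, Z_2=-4]  = 2
Z_5 = -3Z_2 - 2Z_4 + 3  [with Z_2=-4, Z_4=2]  = 11
Z_6 = 2Z_5 - Z_4 + 2  [with Z_5=11, Z_4=2]  = 22

22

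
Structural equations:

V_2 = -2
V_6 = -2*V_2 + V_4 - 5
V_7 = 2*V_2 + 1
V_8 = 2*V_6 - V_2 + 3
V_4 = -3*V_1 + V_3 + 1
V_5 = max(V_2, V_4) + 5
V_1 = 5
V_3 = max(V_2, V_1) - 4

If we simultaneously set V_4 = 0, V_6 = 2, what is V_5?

Setting V_4 = 0, V_6 = 2 by intervention discards those variables' equations.
V_5 = max(V_2, V_4) + 5  [with V_2=-2, V_4=0]  = 5

5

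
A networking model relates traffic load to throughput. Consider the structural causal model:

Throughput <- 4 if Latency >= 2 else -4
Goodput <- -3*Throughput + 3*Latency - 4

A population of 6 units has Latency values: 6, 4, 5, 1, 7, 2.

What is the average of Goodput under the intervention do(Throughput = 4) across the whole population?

Every unit gets Throughput=4 under the intervention. Goodput values become 2, -4, -1, -13, 5, -10; E[Goodput|do(Throughput=4)] = -3.5.

-3.5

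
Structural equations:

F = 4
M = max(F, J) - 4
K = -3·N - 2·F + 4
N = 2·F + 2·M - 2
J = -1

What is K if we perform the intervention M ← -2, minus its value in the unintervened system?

12

do(M=-2) replaces the equation M = max(F, J) - 4 with the constant M = -2.
N = 2·F + 2·M - 2  [with F=4, M=-2]  = 2
K = -3·N - 2·F + 4  [with N=2, F=4]  = -10
Without intervention: M = max(F, J) - 4  [with F=4, J=-1]  = 0; N = 2·F + 2·M - 2  [with F=4, M=0]  = 6; K = -3·N - 2·F + 4  [with N=6, F=4]  = -22.
Change = -10 − (-22) = 12.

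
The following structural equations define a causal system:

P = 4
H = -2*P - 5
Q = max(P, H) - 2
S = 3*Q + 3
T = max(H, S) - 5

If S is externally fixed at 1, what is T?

Intervening sets S = 1 and removes its equation (S = 3*Q + 3).
H = -2*P - 5  [with P=4]  = -13
T = max(H, S) - 5  [with H=-13, S=1]  = -4

-4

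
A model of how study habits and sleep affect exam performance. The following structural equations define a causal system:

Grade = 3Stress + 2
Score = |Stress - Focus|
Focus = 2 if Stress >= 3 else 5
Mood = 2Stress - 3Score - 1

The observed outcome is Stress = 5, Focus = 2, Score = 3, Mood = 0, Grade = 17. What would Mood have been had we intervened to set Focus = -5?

Under do(Focus=-5), the mechanism Focus = 2 if Stress >= 3 else 5 is discarded; Focus is fixed at -5.
Score = |Stress - Focus|  [with Stress=5, Focus=-5]  = 10
Mood = 2Stress - 3Score - 1  [with Stress=5, Score=10]  = -21

-21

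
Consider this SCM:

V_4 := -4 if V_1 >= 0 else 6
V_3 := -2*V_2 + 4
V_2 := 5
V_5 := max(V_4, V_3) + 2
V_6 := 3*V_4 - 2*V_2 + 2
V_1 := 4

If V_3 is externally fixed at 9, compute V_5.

do(V_3=9) replaces the equation V_3 := -2*V_2 + 4 with the constant V_3 = 9.
V_4 = -4 if V_1 >= 0 else 6  [with V_1=4]  = -4
V_5 = max(V_4, V_3) + 2  [with V_4=-4, V_3=9]  = 11

11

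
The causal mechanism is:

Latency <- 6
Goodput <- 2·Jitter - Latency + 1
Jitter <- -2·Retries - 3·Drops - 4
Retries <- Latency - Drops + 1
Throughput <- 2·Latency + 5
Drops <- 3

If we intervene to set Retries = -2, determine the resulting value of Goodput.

-23

The intervention breaks the incoming arrows to Retries: Retries <- Latency - Drops + 1 no longer applies, and Retries = -2.
Jitter = -2·Retries - 3·Drops - 4  [with Retries=-2, Drops=3]  = -9
Goodput = 2·Jitter - Latency + 1  [with Jitter=-9, Latency=6]  = -23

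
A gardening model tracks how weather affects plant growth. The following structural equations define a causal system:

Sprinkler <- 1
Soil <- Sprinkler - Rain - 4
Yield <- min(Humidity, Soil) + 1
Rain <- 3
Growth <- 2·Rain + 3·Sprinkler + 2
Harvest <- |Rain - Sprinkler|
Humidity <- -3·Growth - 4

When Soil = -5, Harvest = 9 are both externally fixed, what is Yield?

Under do(Soil = -5, Harvest = 9), each intervened variable's structural equation is replaced by its fixed value.
Growth = 2·Rain + 3·Sprinkler + 2  [with Rain=3, Sprinkler=1]  = 11
Humidity = -3·Growth - 4  [with Growth=11]  = -37
Yield = min(Humidity, Soil) + 1  [with Humidity=-37, Soil=-5]  = -36

-36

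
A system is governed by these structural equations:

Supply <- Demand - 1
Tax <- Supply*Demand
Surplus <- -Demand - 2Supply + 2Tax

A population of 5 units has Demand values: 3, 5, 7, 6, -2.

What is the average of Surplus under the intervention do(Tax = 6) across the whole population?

The intervention sets Tax=6 in all 5 units regardless of Demand. Recomputing Surplus per unit gives 5, -1, -7, -4, 20; average 2.6.

2.6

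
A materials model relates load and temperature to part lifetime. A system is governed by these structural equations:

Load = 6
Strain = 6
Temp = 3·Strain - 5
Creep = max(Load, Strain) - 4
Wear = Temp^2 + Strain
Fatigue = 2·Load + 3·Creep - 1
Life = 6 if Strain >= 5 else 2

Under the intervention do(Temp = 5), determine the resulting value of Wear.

do(Temp=5) replaces the equation Temp = 3·Strain - 5 with the constant Temp = 5.
Wear = Temp^2 + Strain  [with Temp=5, Strain=6]  = 31

31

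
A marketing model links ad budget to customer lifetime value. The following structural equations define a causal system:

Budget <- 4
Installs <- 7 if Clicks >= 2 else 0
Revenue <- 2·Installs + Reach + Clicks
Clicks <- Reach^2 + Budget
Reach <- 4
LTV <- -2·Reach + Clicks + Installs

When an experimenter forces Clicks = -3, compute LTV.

-11

The intervention breaks the incoming arrows to Clicks: Clicks <- Reach^2 + Budget no longer applies, and Clicks = -3.
Installs = 7 if Clicks >= 2 else 0  [with Clicks=-3]  = 0
LTV = -2·Reach + Clicks + Installs  [with Reach=4, Clicks=-3, Installs=0]  = -11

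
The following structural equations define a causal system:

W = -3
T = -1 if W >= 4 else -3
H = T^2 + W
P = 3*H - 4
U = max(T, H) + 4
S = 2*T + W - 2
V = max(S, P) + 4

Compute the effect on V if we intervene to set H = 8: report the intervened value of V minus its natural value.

6

The intervention breaks the incoming arrows to H: H = T^2 + W no longer applies, and H = 8.
T = -1 if W >= 4 else -3  [with W=-3]  = -3
P = 3*H - 4  [with H=8]  = 20
S = 2*T + W - 2  [with T=-3, W=-3]  = -11
V = max(S, P) + 4  [with S=-11, P=20]  = 24
Without intervention: T = -1 if W >= 4 else -3  [with W=-3]  = -3; H = T^2 + W  [with T=-3, W=-3]  = 6; P = 3*H - 4  [with H=6]  = 14; S = 2*T + W - 2  [with T=-3, W=-3]  = -11; V = max(S, P) + 4  [with S=-11, P=14]  = 18.
Change = 24 − 18 = 6.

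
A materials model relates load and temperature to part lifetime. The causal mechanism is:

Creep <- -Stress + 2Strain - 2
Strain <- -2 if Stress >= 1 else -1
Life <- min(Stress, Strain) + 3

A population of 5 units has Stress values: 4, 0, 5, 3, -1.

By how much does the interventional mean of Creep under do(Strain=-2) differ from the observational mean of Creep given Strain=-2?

The intervention sets Strain=-2 in all 5 units regardless of Stress. Recomputing Creep per unit gives -10, -6, -11, -9, -5; average -8.2.
Conditioning on Strain=-2 selects the 3 unit(s) with Stress ∈ {4, 5, 3}. Their Creep values: -10, -11, -9. Mean = -10.
Difference = -8.2 − (-10) = 1.8.

1.8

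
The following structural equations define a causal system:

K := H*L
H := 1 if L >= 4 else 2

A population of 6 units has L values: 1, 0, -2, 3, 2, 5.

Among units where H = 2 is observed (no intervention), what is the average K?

Observing H=2 restricts to units where H's equation naturally yields 2: L ∈ {1, 0, -2, 3, 2}. In that subpopulation K = 2, 0, -4, 6, 4, mean 1.6.

1.6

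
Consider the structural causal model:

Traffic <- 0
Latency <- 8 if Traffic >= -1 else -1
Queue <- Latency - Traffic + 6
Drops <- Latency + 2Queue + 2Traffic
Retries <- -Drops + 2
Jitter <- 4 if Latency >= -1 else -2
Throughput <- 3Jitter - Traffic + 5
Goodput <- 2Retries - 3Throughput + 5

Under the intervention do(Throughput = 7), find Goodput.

-84

do(Throughput=7) replaces the equation Throughput <- 3Jitter - Traffic + 5 with the constant Throughput = 7.
Latency = 8 if Traffic >= -1 else -1  [with Traffic=0]  = 8
Queue = Latency - Traffic + 6  [with Latency=8, Traffic=0]  = 14
Drops = Latency + 2Queue + 2Traffic  [with Latency=8, Queue=14, Traffic=0]  = 36
Retries = -Drops + 2  [with Drops=36]  = -34
Goodput = 2Retries - 3Throughput + 5  [with Retries=-34, Throughput=7]  = -84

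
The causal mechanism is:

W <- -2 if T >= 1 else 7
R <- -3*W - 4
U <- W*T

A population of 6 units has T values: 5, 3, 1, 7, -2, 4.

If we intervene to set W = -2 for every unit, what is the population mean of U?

-6

The intervention sets W=-2 in all 6 units regardless of T. Recomputing U per unit gives -10, -6, -2, -14, 4, -8; average -6.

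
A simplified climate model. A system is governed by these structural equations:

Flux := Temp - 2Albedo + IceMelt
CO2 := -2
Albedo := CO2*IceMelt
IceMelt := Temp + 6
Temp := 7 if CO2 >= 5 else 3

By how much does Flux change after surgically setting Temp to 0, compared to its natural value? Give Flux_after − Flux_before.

-18

do(Temp=0) replaces the equation Temp := 7 if CO2 >= 5 else 3 with the constant Temp = 0.
IceMelt = Temp + 6  [with Temp=0]  = 6
Albedo = CO2*IceMelt  [with CO2=-2, IceMelt=6]  = -12
Flux = Temp - 2Albedo + IceMelt  [with Temp=0, Albedo=-12, IceMelt=6]  = 30
Without intervention: Temp = 7 if CO2 >= 5 else 3  [with CO2=-2]  = 3; IceMelt = Temp + 6  [with Temp=3]  = 9; Albedo = CO2*IceMelt  [with CO2=-2, IceMelt=9]  = -18; Flux = Temp - 2Albedo + IceMelt  [with Temp=3, Albedo=-18, IceMelt=9]  = 48.
Change = 30 − 48 = -18.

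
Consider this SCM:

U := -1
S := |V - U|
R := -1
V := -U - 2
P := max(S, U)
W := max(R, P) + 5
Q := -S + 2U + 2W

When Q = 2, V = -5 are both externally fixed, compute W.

9

Setting Q = 2, V = -5 by intervention discards those variables' equations.
S = |V - U|  [with V=-5, U=-1]  = 4
P = max(S, U)  [with S=4, U=-1]  = 4
W = max(R, P) + 5  [with R=-1, P=4]  = 9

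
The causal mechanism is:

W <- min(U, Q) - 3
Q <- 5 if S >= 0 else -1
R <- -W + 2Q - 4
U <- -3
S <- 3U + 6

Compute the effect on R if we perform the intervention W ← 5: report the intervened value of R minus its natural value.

Intervening sets W = 5 and removes its equation (W <- min(U, Q) - 3).
S = 3U + 6  [with U=-3]  = -3
Q = 5 if S >= 0 else -1  [with S=-3]  = -1
R = -W + 2Q - 4  [with W=5, Q=-1]  = -11
Without intervention: S = 3U + 6  [with U=-3]  = -3; Q = 5 if S >= 0 else -1  [with S=-3]  = -1; W = min(U, Q) - 3  [with U=-3, Q=-1]  = -6; R = -W + 2Q - 4  [with W=-6, Q=-1]  = 0.
Change = -11 − 0 = -11.

-11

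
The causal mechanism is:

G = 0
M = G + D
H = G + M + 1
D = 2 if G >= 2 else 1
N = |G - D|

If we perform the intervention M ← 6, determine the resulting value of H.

do(M=6) replaces the equation M = G + D with the constant M = 6.
H = G + M + 1  [with G=0, M=6]  = 7

7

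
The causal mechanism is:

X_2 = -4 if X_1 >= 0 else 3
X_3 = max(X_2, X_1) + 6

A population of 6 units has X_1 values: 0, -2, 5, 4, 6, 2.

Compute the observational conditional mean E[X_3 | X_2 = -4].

E[X_3|X_2=-4] averages over only the 5 units with X_2=-4 (X_1 = 0, 5, 4, 6, 2): X_3 = 6, 11, 10, 12, 8, mean 9.4.

9.4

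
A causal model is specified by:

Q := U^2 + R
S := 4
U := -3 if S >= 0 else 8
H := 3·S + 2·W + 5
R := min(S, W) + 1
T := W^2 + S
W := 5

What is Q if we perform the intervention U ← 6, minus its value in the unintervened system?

27

The intervention breaks the incoming arrows to U: U := -3 if S >= 0 else 8 no longer applies, and U = 6.
R = min(S, W) + 1  [with S=4, W=5]  = 5
Q = U^2 + R  [with U=6, R=5]  = 41
Without intervention: U = -3 if S >= 0 else 8  [with S=4]  = -3; R = min(S, W) + 1  [with S=4, W=5]  = 5; Q = U^2 + R  [with U=-3, R=5]  = 14.
Change = 41 − 14 = 27.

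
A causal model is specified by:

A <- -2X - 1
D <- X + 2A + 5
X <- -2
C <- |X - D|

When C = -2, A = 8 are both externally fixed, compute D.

19

Setting C = -2, A = 8 by intervention discards those variables' equations.
D = X + 2A + 5  [with X=-2, A=8]  = 19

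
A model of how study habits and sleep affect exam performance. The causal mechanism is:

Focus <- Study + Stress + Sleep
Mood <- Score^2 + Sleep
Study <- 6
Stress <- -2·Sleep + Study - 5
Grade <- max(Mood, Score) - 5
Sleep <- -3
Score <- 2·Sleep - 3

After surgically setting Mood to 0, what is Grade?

-5

Intervening sets Mood = 0 and removes its equation (Mood <- Score^2 + Sleep).
Score = 2·Sleep - 3  [with Sleep=-3]  = -9
Grade = max(Mood, Score) - 5  [with Mood=0, Score=-9]  = -5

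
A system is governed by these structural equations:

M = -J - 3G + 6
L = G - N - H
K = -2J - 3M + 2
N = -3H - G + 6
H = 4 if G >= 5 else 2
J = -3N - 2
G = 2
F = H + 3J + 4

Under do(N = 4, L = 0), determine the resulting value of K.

The joint intervention fixes N = 4, L = 0, removing each variable's own equation.
J = -3N - 2  [with N=4]  = -14
M = -J - 3G + 6  [with J=-14, G=2]  = 14
K = -2J - 3M + 2  [with J=-14, M=14]  = -12

-12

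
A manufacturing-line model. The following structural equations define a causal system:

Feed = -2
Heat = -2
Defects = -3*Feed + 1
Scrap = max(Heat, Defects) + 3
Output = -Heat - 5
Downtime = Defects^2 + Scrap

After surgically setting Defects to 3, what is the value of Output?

-3

do(Defects=3) replaces the equation Defects = -3*Feed + 1 with the constant Defects = 3.
Output is not downstream of the intervention, so its value is determined by the original equations.
Output = -Heat - 5  [with Heat=-2]  = -3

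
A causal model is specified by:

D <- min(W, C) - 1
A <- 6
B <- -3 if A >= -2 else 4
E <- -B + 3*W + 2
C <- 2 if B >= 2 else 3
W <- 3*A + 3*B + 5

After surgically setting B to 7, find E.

Under do(B=7), the mechanism B <- -3 if A >= -2 else 4 is discarded; B is fixed at 7.
W = 3*A + 3*B + 5  [with A=6, B=7]  = 44
E = -B + 3*W + 2  [with B=7, W=44]  = 127

127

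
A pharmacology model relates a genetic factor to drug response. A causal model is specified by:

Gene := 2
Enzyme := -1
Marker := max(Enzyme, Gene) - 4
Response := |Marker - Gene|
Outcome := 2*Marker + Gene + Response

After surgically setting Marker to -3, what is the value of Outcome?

do(Marker=-3) replaces the equation Marker := max(Enzyme, Gene) - 4 with the constant Marker = -3.
Response = |Marker - Gene|  [with Marker=-3, Gene=2]  = 5
Outcome = 2*Marker + Gene + Response  [with Marker=-3, Gene=2, Response=5]  = 1

1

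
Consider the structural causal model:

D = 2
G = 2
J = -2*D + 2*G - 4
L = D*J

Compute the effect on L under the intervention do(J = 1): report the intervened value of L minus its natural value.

The intervention breaks the incoming arrows to J: J = -2*D + 2*G - 4 no longer applies, and J = 1.
L = D*J  [with D=2, J=1]  = 2
Without intervention: J = -2*D + 2*G - 4  [with D=2, G=2]  = -4; L = D*J  [with D=2, J=-4]  = -8.
Change = 2 − (-8) = 10.

10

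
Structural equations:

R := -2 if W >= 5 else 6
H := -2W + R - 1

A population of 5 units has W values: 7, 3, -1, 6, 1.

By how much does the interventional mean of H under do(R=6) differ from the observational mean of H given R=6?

-4.4

Every unit gets R=6 under the intervention. H values become -9, -1, 7, -7, 3; E[H|do(R=6)] = -1.4.
Observing R=6 restricts to units where R's equation naturally yields 6: W ∈ {3, -1, 1}. In that subpopulation H = -1, 7, 3, mean 3.
Difference = -1.4 − 3 = -4.4.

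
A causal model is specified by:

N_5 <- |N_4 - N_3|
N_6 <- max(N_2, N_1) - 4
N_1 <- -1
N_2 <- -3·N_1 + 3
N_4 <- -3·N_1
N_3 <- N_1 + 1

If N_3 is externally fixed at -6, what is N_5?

do(N_3=-6) replaces the equation N_3 <- N_1 + 1 with the constant N_3 = -6.
N_4 = -3·N_1  [with N_1=-1]  = 3
N_5 = |N_4 - N_3|  [with N_4=3, N_3=-6]  = 9

9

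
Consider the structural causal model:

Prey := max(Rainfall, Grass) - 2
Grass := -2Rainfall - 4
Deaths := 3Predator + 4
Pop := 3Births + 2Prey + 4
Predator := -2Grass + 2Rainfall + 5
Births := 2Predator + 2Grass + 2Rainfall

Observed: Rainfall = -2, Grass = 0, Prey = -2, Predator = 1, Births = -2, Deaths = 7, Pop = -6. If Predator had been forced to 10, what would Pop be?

48

The intervention breaks the incoming arrows to Predator: Predator := -2Grass + 2Rainfall + 5 no longer applies, and Predator = 10.
Grass = -2Rainfall - 4  [with Rainfall=-2]  = 0
Prey = max(Rainfall, Grass) - 2  [with Rainfall=-2, Grass=0]  = -2
Births = 2Predator + 2Grass + 2Rainfall  [with Predator=10, Grass=0, Rainfall=-2]  = 16
Pop = 3Births + 2Prey + 4  [with Births=16, Prey=-2]  = 48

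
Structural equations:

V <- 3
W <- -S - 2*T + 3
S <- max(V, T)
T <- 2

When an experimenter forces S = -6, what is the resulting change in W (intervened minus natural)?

9

The intervention breaks the incoming arrows to S: S <- max(V, T) no longer applies, and S = -6.
W = -S - 2*T + 3  [with S=-6, T=2]  = 5
Without intervention: S = max(V, T)  [with V=3, T=2]  = 3; W = -S - 2*T + 3  [with S=3, T=2]  = -4.
Change = 5 − (-4) = 9.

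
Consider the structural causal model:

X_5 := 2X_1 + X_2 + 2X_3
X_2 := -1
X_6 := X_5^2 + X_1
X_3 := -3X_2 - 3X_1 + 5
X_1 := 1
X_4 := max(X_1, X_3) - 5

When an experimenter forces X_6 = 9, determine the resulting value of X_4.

do(X_6=9) replaces the equation X_6 := X_5^2 + X_1 with the constant X_6 = 9.
No directed path runs from X_6 to X_4, so X_4 keeps its natural value.
X_3 = -3X_2 - 3X_1 + 5  [with X_2=-1, X_1=1]  = 5
X_4 = max(X_1, X_3) - 5  [with X_1=1, X_3=5]  = 0

0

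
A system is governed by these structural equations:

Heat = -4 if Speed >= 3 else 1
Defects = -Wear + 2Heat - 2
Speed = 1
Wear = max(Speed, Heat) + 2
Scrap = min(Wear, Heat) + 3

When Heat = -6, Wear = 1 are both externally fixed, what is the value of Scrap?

-3

Under do(Heat = -6, Wear = 1), each intervened variable's structural equation is replaced by its fixed value.
Scrap = min(Wear, Heat) + 3  [with Wear=1, Heat=-6]  = -3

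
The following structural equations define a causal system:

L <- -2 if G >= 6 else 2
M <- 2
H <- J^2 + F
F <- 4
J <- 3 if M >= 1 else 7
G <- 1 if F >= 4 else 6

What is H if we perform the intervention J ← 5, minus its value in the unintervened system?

Under do(J=5), the mechanism J <- 3 if M >= 1 else 7 is discarded; J is fixed at 5.
H = J^2 + F  [with J=5, F=4]  = 29
Without intervention: J = 3 if M >= 1 else 7  [with M=2]  = 3; H = J^2 + F  [with J=3, F=4]  = 13.
Change = 29 − 13 = 16.

16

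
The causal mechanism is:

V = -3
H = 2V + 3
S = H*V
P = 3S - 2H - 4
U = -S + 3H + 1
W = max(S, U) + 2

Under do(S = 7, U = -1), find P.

23

The joint intervention fixes S = 7, U = -1, removing each variable's own equation.
H = 2V + 3  [with V=-3]  = -3
P = 3S - 2H - 4  [with S=7, H=-3]  = 23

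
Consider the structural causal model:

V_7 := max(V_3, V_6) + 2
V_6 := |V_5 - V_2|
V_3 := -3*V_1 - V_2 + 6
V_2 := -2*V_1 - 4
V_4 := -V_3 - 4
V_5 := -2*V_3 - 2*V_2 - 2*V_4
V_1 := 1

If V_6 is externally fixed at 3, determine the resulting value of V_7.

11

Intervening sets V_6 = 3 and removes its equation (V_6 := |V_5 - V_2|).
V_2 = -2*V_1 - 4  [with V_1=1]  = -6
V_3 = -3*V_1 - V_2 + 6  [with V_1=1, V_2=-6]  = 9
V_7 = max(V_3, V_6) + 2  [with V_3=9, V_6=3]  = 11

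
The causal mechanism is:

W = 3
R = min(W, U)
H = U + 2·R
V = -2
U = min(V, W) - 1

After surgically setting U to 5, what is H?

do(U=5) replaces the equation U = min(V, W) - 1 with the constant U = 5.
R = min(W, U)  [with W=3, U=5]  = 3
H = U + 2·R  [with U=5, R=3]  = 11

11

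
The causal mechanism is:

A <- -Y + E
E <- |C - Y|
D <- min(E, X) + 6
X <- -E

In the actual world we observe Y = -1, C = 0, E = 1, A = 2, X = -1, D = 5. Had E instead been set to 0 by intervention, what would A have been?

The intervention breaks the incoming arrows to E: E <- |C - Y| no longer applies, and E = 0.
A = -Y + E  [with Y=-1, E=0]  = 1

1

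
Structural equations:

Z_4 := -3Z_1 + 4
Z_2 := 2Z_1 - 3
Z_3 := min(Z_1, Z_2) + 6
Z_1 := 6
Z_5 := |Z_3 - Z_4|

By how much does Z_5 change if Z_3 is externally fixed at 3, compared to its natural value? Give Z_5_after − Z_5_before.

-9

do(Z_3=3) replaces the equation Z_3 := min(Z_1, Z_2) + 6 with the constant Z_3 = 3.
Z_4 = -3Z_1 + 4  [with Z_1=6]  = -14
Z_5 = |Z_3 - Z_4|  [with Z_3=3, Z_4=-14]  = 17
Without intervention: Z_2 = 2Z_1 - 3  [with Z_1=6]  = 9; Z_3 = min(Z_1, Z_2) + 6  [with Z_1=6, Z_2=9]  = 12; Z_4 = -3Z_1 + 4  [with Z_1=6]  = -14; Z_5 = |Z_3 - Z_4|  [with Z_3=12, Z_4=-14]  = 26.
Change = 17 − 26 = -9.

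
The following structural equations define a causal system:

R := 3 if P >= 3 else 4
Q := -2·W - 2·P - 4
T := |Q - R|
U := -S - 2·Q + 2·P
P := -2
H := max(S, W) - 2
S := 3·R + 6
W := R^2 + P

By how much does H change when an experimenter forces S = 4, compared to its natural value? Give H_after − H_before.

-4

The intervention breaks the incoming arrows to S: S := 3·R + 6 no longer applies, and S = 4.
R = 3 if P >= 3 else 4  [with P=-2]  = 4
W = R^2 + P  [with R=4, P=-2]  = 14
H = max(S, W) - 2  [with S=4, W=14]  = 12
Without intervention: R = 3 if P >= 3 else 4  [with P=-2]  = 4; W = R^2 + P  [with R=4, P=-2]  = 14; S = 3·R + 6  [with R=4]  = 18; H = max(S, W) - 2  [with S=18, W=14]  = 16.
Change = 12 − 16 = -4.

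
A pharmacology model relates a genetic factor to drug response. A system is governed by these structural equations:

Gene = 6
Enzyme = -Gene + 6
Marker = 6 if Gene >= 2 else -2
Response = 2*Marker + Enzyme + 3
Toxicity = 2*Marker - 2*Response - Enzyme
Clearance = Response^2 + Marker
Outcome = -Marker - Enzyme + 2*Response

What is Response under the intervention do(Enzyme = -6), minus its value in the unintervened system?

Under do(Enzyme=-6), the mechanism Enzyme = -Gene + 6 is discarded; Enzyme is fixed at -6.
Marker = 6 if Gene >= 2 else -2  [with Gene=6]  = 6
Response = 2*Marker + Enzyme + 3  [with Marker=6, Enzyme=-6]  = 9
Without intervention: Enzyme = -Gene + 6  [with Gene=6]  = 0; Marker = 6 if Gene >= 2 else -2  [with Gene=6]  = 6; Response = 2*Marker + Enzyme + 3  [with Marker=6, Enzyme=0]  = 15.
Change = 9 − 15 = -6.

-6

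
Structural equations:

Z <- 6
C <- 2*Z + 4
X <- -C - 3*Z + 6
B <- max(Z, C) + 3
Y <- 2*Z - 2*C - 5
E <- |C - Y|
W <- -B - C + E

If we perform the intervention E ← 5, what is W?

Intervening sets E = 5 and removes its equation (E <- |C - Y|).
C = 2*Z + 4  [with Z=6]  = 16
B = max(Z, C) + 3  [with Z=6, C=16]  = 19
W = -B - C + E  [with B=19, C=16, E=5]  = -30

-30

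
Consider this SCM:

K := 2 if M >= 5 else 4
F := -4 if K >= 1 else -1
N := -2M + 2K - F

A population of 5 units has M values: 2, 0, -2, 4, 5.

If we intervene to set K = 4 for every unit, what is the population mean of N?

Every unit gets K=4 under the intervention. N values become 8, 12, 16, 4, 2; E[N|do(K=4)] = 8.4.

8.4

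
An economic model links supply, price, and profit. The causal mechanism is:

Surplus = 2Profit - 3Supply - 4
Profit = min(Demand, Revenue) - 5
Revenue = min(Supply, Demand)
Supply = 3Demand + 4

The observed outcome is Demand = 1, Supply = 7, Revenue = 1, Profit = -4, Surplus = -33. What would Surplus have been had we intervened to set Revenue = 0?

do(Revenue=0) replaces the equation Revenue = min(Supply, Demand) with the constant Revenue = 0.
Supply = 3Demand + 4  [with Demand=1]  = 7
Profit = min(Demand, Revenue) - 5  [with Demand=1, Revenue=0]  = -5
Surplus = 2Profit - 3Supply - 4  [with Profit=-5, Supply=7]  = -35

-35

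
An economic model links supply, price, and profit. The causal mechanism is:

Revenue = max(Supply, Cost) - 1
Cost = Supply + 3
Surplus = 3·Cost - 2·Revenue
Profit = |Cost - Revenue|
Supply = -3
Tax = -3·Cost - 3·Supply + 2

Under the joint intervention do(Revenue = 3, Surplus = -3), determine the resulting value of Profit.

3

The joint intervention fixes Revenue = 3, Surplus = -3, removing each variable's own equation.
Cost = Supply + 3  [with Supply=-3]  = 0
Profit = |Cost - Revenue|  [with Cost=0, Revenue=3]  = 3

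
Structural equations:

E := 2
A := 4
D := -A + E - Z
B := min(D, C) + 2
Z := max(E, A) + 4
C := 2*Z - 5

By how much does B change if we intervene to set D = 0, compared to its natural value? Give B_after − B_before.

Under do(D=0), the mechanism D := -A + E - Z is discarded; D is fixed at 0.
Z = max(E, A) + 4  [with E=2, A=4]  = 8
C = 2*Z - 5  [with Z=8]  = 11
B = min(D, C) + 2  [with D=0, C=11]  = 2
Without intervention: Z = max(E, A) + 4  [with E=2, A=4]  = 8; D = -A + E - Z  [with A=4, E=2, Z=8]  = -10; C = 2*Z - 5  [with Z=8]  = 11; B = min(D, C) + 2  [with D=-10, C=11]  = -8.
Change = 2 − (-8) = 10.

10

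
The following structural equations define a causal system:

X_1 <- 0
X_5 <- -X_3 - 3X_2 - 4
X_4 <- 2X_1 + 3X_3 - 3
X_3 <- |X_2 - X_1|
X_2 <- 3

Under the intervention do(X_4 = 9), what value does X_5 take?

-16

Intervening sets X_4 = 9 and removes its equation (X_4 <- 2X_1 + 3X_3 - 3).
No directed path runs from X_4 to X_5, so X_5 keeps its natural value.
X_3 = |X_2 - X_1|  [with X_2=3, X_1=0]  = 3
X_5 = -X_3 - 3X_2 - 4  [with X_3=3, X_2=3]  = -16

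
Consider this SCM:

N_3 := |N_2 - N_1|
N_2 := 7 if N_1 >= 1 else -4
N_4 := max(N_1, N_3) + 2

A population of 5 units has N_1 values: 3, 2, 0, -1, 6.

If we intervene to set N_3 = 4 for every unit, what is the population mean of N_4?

Every unit gets N_3=4 under the intervention. N_4 values become 6, 6, 6, 6, 8; E[N_4|do(N_3=4)] = 6.4.

6.4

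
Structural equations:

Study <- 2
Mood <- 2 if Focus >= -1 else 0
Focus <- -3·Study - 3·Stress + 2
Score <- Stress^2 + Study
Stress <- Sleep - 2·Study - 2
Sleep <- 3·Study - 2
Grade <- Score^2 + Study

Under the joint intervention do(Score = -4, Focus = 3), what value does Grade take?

Setting Score = -4, Focus = 3 by intervention discards those variables' equations.
Grade = Score^2 + Study  [with Score=-4, Study=2]  = 18

18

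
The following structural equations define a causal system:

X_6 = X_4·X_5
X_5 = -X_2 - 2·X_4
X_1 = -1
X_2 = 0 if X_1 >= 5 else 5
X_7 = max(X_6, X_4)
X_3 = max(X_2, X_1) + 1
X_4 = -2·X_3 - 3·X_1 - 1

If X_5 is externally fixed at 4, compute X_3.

6

do(X_5=4) replaces the equation X_5 = -X_2 - 2·X_4 with the constant X_5 = 4.
X_3 is not downstream of the intervention, so its value is determined by the original equations.
X_2 = 0 if X_1 >= 5 else 5  [with X_1=-1]  = 5
X_3 = max(X_2, X_1) + 1  [with X_2=5, X_1=-1]  = 6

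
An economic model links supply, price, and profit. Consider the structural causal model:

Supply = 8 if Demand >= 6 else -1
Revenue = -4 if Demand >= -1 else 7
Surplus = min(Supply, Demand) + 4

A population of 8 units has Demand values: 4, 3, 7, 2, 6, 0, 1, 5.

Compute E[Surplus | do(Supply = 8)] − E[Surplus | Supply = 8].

The intervention sets Supply=8 in all 8 units regardless of Demand. Recomputing Surplus per unit gives 8, 7, 11, 6, 10, 4, 5, 9; average 7.5.
Conditioning on Supply=8 selects the 2 unit(s) with Demand ∈ {7, 6}. Their Surplus values: 11, 10. Mean = 10.5.
Difference = 7.5 − 10.5 = -3.

-3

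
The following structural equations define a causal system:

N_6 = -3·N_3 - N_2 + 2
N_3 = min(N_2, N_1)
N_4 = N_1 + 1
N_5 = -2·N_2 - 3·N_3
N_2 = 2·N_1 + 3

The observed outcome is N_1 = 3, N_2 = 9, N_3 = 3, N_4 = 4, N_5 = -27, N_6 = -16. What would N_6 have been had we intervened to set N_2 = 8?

-15

Under do(N_2=8), the mechanism N_2 = 2·N_1 + 3 is discarded; N_2 is fixed at 8.
N_3 = min(N_2, N_1)  [with N_2=8, N_1=3]  = 3
N_6 = -3·N_3 - N_2 + 2  [with N_3=3, N_2=8]  = -15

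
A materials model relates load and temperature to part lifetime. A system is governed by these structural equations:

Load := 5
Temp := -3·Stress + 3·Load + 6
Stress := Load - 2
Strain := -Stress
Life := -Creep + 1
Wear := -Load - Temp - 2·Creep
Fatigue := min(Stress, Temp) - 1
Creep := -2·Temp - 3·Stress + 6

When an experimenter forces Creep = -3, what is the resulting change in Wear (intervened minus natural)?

-48

The intervention breaks the incoming arrows to Creep: Creep := -2·Temp - 3·Stress + 6 no longer applies, and Creep = -3.
Stress = Load - 2  [with Load=5]  = 3
Temp = -3·Stress + 3·Load + 6  [with Stress=3, Load=5]  = 12
Wear = -Load - Temp - 2·Creep  [with Load=5, Temp=12, Creep=-3]  = -11
Without intervention: Stress = Load - 2  [with Load=5]  = 3; Temp = -3·Stress + 3·Load + 6  [with Stress=3, Load=5]  = 12; Creep = -2·Temp - 3·Stress + 6  [with Temp=12, Stress=3]  = -27; Wear = -Load - Temp - 2·Creep  [with Load=5, Temp=12, Creep=-27]  = 37.
Change = -11 − 37 = -48.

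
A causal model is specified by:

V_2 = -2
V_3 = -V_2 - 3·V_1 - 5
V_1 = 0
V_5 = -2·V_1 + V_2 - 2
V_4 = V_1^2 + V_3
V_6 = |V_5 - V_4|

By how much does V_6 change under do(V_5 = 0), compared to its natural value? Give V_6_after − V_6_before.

The intervention breaks the incoming arrows to V_5: V_5 = -2·V_1 + V_2 - 2 no longer applies, and V_5 = 0.
V_3 = -V_2 - 3·V_1 - 5  [with V_2=-2, V_1=0]  = -3
V_4 = V_1^2 + V_3  [with V_1=0, V_3=-3]  = -3
V_6 = |V_5 - V_4|  [with V_5=0, V_4=-3]  = 3
Without intervention: V_3 = -V_2 - 3·V_1 - 5  [with V_2=-2, V_1=0]  = -3; V_4 = V_1^2 + V_3  [with V_1=0, V_3=-3]  = -3; V_5 = -2·V_1 + V_2 - 2  [with V_1=0, V_2=-2]  = -4; V_6 = |V_5 - V_4|  [with V_5=-4, V_4=-3]  = 1.
Change = 3 − 1 = 2.

2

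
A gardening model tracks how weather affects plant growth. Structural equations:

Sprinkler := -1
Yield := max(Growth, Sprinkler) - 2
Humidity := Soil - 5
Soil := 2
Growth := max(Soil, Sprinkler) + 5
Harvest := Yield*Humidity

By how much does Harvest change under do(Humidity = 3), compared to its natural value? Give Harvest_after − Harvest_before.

30

Under do(Humidity=3), the mechanism Humidity := Soil - 5 is discarded; Humidity is fixed at 3.
Growth = max(Soil, Sprinkler) + 5  [with Soil=2, Sprinkler=-1]  = 7
Yield = max(Growth, Sprinkler) - 2  [with Growth=7, Sprinkler=-1]  = 5
Harvest = Yield*Humidity  [with Yield=5, Humidity=3]  = 15
Without intervention: Growth = max(Soil, Sprinkler) + 5  [with Soil=2, Sprinkler=-1]  = 7; Humidity = Soil - 5  [with Soil=2]  = -3; Yield = max(Growth, Sprinkler) - 2  [with Growth=7, Sprinkler=-1]  = 5; Harvest = Yield*Humidity  [with Yield=5, Humidity=-3]  = -15.
Change = 15 − (-15) = 30.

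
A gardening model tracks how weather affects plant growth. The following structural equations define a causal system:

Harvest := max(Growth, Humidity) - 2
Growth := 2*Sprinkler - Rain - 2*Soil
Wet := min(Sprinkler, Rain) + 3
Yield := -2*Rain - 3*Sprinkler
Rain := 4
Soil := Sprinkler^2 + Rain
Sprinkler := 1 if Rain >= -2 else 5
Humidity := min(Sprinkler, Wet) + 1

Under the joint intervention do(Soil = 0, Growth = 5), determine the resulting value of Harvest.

3

The joint intervention fixes Soil = 0, Growth = 5, removing each variable's own equation.
Sprinkler = 1 if Rain >= -2 else 5  [with Rain=4]  = 1
Wet = min(Sprinkler, Rain) + 3  [with Sprinkler=1, Rain=4]  = 4
Humidity = min(Sprinkler, Wet) + 1  [with Sprinkler=1, Wet=4]  = 2
Harvest = max(Growth, Humidity) - 2  [with Growth=5, Humidity=2]  = 3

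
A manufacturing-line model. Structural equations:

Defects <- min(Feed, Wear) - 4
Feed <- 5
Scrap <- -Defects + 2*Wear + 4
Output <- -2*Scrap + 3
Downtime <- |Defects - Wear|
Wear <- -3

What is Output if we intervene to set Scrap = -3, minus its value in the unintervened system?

16

Intervening sets Scrap = -3 and removes its equation (Scrap <- -Defects + 2*Wear + 4).
Output = -2*Scrap + 3  [with Scrap=-3]  = 9
Without intervention: Defects = min(Feed, Wear) - 4  [with Feed=5, Wear=-3]  = -7; Scrap = -Defects + 2*Wear + 4  [with Defects=-7, Wear=-3]  = 5; Output = -2*Scrap + 3  [with Scrap=5]  = -7.
Change = 9 − (-7) = 16.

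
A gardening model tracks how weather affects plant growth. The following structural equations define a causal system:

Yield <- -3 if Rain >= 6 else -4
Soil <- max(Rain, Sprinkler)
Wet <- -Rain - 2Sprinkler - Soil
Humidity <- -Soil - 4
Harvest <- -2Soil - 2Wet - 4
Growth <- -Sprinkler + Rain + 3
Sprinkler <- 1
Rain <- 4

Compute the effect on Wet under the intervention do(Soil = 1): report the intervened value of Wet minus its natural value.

3

The intervention breaks the incoming arrows to Soil: Soil <- max(Rain, Sprinkler) no longer applies, and Soil = 1.
Wet = -Rain - 2Sprinkler - Soil  [with Rain=4, Sprinkler=1, Soil=1]  = -7
Without intervention: Soil = max(Rain, Sprinkler)  [with Rain=4, Sprinkler=1]  = 4; Wet = -Rain - 2Sprinkler - Soil  [with Rain=4, Sprinkler=1, Soil=4]  = -10.
Change = -7 − (-10) = 3.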